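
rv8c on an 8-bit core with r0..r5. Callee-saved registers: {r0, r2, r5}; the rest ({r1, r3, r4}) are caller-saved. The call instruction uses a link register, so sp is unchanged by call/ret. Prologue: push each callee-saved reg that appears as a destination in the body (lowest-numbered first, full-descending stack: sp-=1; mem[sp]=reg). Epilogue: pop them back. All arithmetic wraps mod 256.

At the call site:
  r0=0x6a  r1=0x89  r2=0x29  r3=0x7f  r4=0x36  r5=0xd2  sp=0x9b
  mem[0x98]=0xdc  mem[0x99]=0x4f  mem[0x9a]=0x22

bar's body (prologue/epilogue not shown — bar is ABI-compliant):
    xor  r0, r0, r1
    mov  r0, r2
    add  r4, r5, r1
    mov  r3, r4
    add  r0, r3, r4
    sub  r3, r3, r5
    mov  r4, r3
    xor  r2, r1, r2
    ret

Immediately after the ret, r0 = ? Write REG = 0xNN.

prologue: push r0 → mem[0x9a]=0x6a, sp=0x9a
prologue: push r2 → mem[0x99]=0x29, sp=0x99
body[0] xor  r0, r0, r1 → r0=0xe3
body[1] mov  r0, r2 → r0=0x29
body[2] add  r4, r5, r1 → r4=0x5b
body[3] mov  r3, r4 → r3=0x5b
body[4] add  r0, r3, r4 → r0=0xb6
body[5] sub  r3, r3, r5 → r3=0x89
body[6] mov  r4, r3 → r4=0x89
body[7] xor  r2, r1, r2 → r2=0xa0
epilogue: pop r2=0x29, sp=0x9a
epilogue: pop r0=0x6a, sp=0x9b
r0 is callee-saved → restored

REG = 0x6a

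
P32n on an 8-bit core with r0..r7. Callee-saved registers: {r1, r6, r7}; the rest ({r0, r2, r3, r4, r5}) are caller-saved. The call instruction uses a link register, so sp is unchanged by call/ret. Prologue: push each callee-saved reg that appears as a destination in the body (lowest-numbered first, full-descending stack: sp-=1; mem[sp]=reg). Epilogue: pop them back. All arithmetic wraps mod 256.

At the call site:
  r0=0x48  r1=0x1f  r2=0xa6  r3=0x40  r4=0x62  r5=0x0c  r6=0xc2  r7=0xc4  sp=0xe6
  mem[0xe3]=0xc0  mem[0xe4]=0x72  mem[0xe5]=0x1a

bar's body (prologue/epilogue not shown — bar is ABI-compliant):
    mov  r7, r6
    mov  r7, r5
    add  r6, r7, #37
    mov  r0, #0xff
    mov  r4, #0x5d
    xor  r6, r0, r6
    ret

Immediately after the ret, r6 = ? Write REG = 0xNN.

prologue: push r6 -> mem[0xe5]=0xc2, sp=0xe5
prologue: push r7 -> mem[0xe4]=0xc4, sp=0xe4
body[0] mov  r7, r6 -> r7=0xc2
body[1] mov  r7, r5 -> r7=0x0c
body[2] add  r6, r7, #37 -> r6=0x31
body[3] mov  r0, #0xff -> r0=0xff
body[4] mov  r4, #0x5d -> r4=0x5d
body[5] xor  r6, r0, r6 -> r6=0xce
epilogue: pop r7=0xc4, sp=0xe5
epilogue: pop r6=0xc2, sp=0xe6
r6 is callee-saved -> restored

REG = 0xc2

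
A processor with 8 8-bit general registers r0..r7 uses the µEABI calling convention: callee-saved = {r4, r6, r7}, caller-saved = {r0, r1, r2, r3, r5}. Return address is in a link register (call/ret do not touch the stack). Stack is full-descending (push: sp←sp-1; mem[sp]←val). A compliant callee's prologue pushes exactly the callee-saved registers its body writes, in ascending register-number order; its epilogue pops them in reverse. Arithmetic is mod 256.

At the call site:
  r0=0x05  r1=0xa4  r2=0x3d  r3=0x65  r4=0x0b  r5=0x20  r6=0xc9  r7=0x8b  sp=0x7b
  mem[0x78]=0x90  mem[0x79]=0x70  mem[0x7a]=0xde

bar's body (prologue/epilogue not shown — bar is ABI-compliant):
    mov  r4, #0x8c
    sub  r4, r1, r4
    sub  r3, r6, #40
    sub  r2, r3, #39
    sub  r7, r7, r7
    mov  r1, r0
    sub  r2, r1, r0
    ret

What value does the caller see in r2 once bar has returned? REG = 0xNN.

prologue: push r4 → mem[0x7a]=0x0b, sp=0x7a
prologue: push r7 → mem[0x79]=0x8b, sp=0x79
body[0] mov  r4, #0x8c → r4=0x8c
body[1] sub  r4, r1, r4 → r4=0x18
body[2] sub  r3, r6, #40 → r3=0xa1
body[3] sub  r2, r3, #39 → r2=0x7a
body[4] sub  r7, r7, r7 → r7=0x00
body[5] mov  r1, r0 → r1=0x05
body[6] sub  r2, r1, r0 → r2=0x00
epilogue: pop r7=0x8b, sp=0x7a
epilogue: pop r4=0x0b, sp=0x7b
r2 is caller-saved → body value

REG = 0x00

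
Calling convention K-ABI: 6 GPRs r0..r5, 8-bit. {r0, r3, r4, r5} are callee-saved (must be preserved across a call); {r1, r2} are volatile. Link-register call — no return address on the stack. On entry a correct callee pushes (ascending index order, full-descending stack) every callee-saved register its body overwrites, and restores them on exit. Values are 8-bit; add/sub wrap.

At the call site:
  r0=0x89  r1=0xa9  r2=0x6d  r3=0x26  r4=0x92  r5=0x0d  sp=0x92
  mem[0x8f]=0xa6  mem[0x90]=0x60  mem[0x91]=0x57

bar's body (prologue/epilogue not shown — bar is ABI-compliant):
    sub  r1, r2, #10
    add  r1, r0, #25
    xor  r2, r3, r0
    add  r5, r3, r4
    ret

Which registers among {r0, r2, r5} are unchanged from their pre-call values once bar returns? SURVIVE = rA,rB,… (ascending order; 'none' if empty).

SURVIVE = r0,r5

prologue: push r5 -> mem[0x91]=0x0d, sp=0x91
body[0] sub  r1, r2, #10 -> r1=0x63
body[1] add  r1, r0, #25 -> r1=0xa2
body[2] xor  r2, r3, r0 -> r2=0xaf
body[3] add  r5, r3, r4 -> r5=0xb8
epilogue: pop r5=0x0d, sp=0x92
r0: callee-saved, written=False
r2: caller-saved, written=True
r5: callee-saved, written=True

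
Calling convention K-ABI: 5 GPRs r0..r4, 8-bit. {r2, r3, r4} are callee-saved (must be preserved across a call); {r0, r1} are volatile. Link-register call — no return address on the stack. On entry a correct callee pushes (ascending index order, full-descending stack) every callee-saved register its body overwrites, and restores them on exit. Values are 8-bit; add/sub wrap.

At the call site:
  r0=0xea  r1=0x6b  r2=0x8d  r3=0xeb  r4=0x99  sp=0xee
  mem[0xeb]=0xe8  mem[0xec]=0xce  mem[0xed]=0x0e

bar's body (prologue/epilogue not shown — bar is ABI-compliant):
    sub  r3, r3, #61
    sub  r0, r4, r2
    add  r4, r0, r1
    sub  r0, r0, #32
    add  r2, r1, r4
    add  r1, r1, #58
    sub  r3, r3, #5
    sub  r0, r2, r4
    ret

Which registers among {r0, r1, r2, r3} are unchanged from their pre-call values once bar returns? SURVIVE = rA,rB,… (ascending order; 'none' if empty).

SURVIVE = r2,r3

prologue: push r2 → mem[0xed]=0x8d, sp=0xed
prologue: push r3 → mem[0xec]=0xeb, sp=0xec
prologue: push r4 → mem[0xeb]=0x99, sp=0xeb
body[0] sub  r3, r3, #61 → r3=0xae
body[1] sub  r0, r4, r2 → r0=0x0c
body[2] add  r4, r0, r1 → r4=0x77
body[3] sub  r0, r0, #32 → r0=0xec
body[4] add  r2, r1, r4 → r2=0xe2
body[5] add  r1, r1, #58 → r1=0xa5
body[6] sub  r3, r3, #5 → r3=0xa9
body[7] sub  r0, r2, r4 → r0=0x6b
epilogue: pop r4=0x99, sp=0xec
epilogue: pop r3=0xeb, sp=0xed
epilogue: pop r2=0x8d, sp=0xee
r0: caller-saved, written=True
r1: caller-saved, written=True
r2: callee-saved, written=True
r3: callee-saved, written=True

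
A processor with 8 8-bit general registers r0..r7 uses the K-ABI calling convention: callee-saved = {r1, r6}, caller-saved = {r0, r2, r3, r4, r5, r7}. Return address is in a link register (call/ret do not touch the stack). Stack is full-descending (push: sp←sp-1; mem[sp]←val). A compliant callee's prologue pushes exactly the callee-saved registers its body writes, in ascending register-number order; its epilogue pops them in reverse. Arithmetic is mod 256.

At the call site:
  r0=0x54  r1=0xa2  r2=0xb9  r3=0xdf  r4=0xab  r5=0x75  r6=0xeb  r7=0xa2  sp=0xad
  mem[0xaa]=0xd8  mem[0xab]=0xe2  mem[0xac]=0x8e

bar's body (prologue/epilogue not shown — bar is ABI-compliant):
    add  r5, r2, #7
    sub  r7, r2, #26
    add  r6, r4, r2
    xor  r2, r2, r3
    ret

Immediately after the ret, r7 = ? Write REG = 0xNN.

prologue: push r6 -> mem[0xac]=0xeb, sp=0xac
body[0] add  r5, r2, #7 -> r5=0xc0
body[1] sub  r7, r2, #26 -> r7=0x9f
body[2] add  r6, r4, r2 -> r6=0x64
body[3] xor  r2, r2, r3 -> r2=0x66
epilogue: pop r6=0xeb, sp=0xad
r7 is caller-saved -> body value

REG = 0x9f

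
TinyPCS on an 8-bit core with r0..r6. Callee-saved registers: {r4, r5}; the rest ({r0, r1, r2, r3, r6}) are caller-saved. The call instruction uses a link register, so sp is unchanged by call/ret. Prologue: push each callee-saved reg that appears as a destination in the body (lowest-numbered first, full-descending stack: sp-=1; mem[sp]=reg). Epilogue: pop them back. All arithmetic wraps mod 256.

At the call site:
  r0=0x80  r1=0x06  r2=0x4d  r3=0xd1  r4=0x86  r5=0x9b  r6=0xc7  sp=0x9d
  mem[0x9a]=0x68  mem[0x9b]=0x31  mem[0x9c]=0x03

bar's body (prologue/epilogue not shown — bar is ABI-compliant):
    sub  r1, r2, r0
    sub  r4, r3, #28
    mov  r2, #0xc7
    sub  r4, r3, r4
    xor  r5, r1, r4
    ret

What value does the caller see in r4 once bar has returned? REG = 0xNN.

prologue: push r4 -> mem[0x9c]=0x86, sp=0x9c
prologue: push r5 -> mem[0x9b]=0x9b, sp=0x9b
body[0] sub  r1, r2, r0 -> r1=0xcd
body[1] sub  r4, r3, #28 -> r4=0xb5
body[2] mov  r2, #0xc7 -> r2=0xc7
body[3] sub  r4, r3, r4 -> r4=0x1c
body[4] xor  r5, r1, r4 -> r5=0xd1
epilogue: pop r5=0x9b, sp=0x9c
epilogue: pop r4=0x86, sp=0x9d
r4 is callee-saved -> restored

REG = 0x86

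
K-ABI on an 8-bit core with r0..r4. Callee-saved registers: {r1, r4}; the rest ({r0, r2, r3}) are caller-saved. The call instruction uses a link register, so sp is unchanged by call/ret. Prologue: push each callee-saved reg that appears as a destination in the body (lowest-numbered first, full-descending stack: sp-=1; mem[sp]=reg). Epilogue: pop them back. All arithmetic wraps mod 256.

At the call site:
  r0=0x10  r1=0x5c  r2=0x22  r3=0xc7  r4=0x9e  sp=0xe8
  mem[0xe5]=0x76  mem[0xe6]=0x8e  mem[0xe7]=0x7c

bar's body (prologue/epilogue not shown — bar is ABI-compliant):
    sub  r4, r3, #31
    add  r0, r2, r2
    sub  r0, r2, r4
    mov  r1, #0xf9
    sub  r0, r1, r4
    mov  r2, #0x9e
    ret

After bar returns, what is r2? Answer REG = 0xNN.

prologue: push r1 -> mem[0xe7]=0x5c, sp=0xe7
prologue: push r4 -> mem[0xe6]=0x9e, sp=0xe6
body[0] sub  r4, r3, #31 -> r4=0xa8
body[1] add  r0, r2, r2 -> r0=0x44
body[2] sub  r0, r2, r4 -> r0=0x7a
body[3] mov  r1, #0xf9 -> r1=0xf9
body[4] sub  r0, r1, r4 -> r0=0x51
body[5] mov  r2, #0x9e -> r2=0x9e
epilogue: pop r4=0x9e, sp=0xe7
epilogue: pop r1=0x5c, sp=0xe8
r2 is caller-saved -> body value

REG = 0x9e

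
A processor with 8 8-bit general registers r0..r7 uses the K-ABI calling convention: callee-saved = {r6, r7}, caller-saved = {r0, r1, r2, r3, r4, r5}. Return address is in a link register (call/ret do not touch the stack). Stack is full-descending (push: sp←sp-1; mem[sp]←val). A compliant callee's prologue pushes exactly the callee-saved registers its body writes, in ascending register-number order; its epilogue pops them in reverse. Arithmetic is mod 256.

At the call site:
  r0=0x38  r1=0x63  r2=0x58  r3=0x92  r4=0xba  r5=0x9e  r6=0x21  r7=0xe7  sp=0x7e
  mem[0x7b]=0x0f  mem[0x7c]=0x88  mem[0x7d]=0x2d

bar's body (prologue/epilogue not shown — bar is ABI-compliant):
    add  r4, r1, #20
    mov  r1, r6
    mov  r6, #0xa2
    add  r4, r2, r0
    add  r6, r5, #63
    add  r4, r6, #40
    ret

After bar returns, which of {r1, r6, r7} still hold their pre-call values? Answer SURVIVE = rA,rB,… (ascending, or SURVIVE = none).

prologue: push r6 → mem[0x7d]=0x21, sp=0x7d
body[0] add  r4, r1, #20 → r4=0x77
body[1] mov  r1, r6 → r1=0x21
body[2] mov  r6, #0xa2 → r6=0xa2
body[3] add  r4, r2, r0 → r4=0x90
body[4] add  r6, r5, #63 → r6=0xdd
body[5] add  r4, r6, #40 → r4=0x05
epilogue: pop r6=0x21, sp=0x7e
r1: caller-saved, written=True
r6: callee-saved, written=True
r7: callee-saved, written=False

SURVIVE = r6,r7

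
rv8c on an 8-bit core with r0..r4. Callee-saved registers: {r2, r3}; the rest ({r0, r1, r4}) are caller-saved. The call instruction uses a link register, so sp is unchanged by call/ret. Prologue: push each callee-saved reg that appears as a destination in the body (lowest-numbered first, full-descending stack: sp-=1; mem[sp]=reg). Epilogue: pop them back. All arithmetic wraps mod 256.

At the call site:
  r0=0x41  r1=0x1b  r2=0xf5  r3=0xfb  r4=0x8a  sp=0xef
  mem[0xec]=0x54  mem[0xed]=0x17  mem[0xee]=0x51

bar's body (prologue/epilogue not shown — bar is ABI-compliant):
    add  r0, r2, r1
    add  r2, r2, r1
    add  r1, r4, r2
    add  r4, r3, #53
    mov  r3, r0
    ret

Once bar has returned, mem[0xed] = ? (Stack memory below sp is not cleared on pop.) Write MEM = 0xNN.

MEM = 0xfb

prologue: push r2 → mem[0xee]=0xf5, sp=0xee
prologue: push r3 → mem[0xed]=0xfb, sp=0xed
body[0] add  r0, r2, r1 → r0=0x10
body[1] add  r2, r2, r1 → r2=0x10
body[2] add  r1, r4, r2 → r1=0x9a
body[3] add  r4, r3, #53 → r4=0x30
body[4] mov  r3, r0 → r3=0x10
epilogue: pop r3=0xfb, sp=0xee
epilogue: pop r2=0xf5, sp=0xef
prologue pushed ['r2', 'r3'] at ['0xee', '0xed']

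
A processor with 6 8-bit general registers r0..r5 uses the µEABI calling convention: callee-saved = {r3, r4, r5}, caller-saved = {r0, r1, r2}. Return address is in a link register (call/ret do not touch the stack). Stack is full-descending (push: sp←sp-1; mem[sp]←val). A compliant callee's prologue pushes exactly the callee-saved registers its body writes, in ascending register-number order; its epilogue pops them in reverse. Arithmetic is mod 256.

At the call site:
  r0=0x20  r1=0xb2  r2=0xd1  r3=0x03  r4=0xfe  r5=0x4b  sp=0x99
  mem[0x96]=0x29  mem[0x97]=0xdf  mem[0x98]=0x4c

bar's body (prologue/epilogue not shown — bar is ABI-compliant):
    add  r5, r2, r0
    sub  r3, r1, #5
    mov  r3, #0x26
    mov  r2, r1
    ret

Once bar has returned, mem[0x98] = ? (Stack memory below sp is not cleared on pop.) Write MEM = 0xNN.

prologue: push r3 → mem[0x98]=0x03, sp=0x98
prologue: push r5 → mem[0x97]=0x4b, sp=0x97
body[0] add  r5, r2, r0 → r5=0xf1
body[1] sub  r3, r1, #5 → r3=0xad
body[2] mov  r3, #0x26 → r3=0x26
body[3] mov  r2, r1 → r2=0xb2
epilogue: pop r5=0x4b, sp=0x98
epilogue: pop r3=0x03, sp=0x99
prologue pushed ['r3', 'r5'] at ['0x98', '0x97']

MEM = 0x03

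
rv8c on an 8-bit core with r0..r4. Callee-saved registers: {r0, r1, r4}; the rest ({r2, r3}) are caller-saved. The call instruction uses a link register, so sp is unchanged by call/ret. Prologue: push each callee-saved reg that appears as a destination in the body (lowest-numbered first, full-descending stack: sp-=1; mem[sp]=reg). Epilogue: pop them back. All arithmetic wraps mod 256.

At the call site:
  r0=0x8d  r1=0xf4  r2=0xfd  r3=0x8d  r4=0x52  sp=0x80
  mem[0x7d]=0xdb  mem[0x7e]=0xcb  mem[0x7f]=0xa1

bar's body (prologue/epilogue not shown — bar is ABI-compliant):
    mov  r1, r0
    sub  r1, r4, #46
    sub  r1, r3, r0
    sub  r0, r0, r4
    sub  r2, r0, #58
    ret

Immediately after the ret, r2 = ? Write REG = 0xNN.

REG = 0x01

prologue: push r0 → mem[0x7f]=0x8d, sp=0x7f
prologue: push r1 → mem[0x7e]=0xf4, sp=0x7e
body[0] mov  r1, r0 → r1=0x8d
body[1] sub  r1, r4, #46 → r1=0x24
body[2] sub  r1, r3, r0 → r1=0x00
body[3] sub  r0, r0, r4 → r0=0x3b
body[4] sub  r2, r0, #58 → r2=0x01
epilogue: pop r1=0xf4, sp=0x7f
epilogue: pop r0=0x8d, sp=0x80
r2 is caller-saved → body value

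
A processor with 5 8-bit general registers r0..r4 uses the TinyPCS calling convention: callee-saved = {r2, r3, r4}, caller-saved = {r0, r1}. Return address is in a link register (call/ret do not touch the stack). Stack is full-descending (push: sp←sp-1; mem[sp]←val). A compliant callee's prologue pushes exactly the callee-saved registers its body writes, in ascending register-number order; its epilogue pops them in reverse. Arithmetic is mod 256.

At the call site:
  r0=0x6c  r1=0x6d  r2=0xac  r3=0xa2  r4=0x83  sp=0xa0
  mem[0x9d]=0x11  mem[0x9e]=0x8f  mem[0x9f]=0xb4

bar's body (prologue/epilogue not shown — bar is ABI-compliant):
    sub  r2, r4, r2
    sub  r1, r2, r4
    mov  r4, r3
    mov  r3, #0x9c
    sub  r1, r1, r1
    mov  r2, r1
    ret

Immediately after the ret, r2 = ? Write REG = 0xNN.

REG = 0xac

prologue: push r2 -> mem[0x9f]=0xac, sp=0x9f
prologue: push r3 -> mem[0x9e]=0xa2, sp=0x9e
prologue: push r4 -> mem[0x9d]=0x83, sp=0x9d
body[0] sub  r2, r4, r2 -> r2=0xd7
body[1] sub  r1, r2, r4 -> r1=0x54
body[2] mov  r4, r3 -> r4=0xa2
body[3] mov  r3, #0x9c -> r3=0x9c
body[4] sub  r1, r1, r1 -> r1=0x00
body[5] mov  r2, r1 -> r2=0x00
epilogue: pop r4=0x83, sp=0x9e
epilogue: pop r3=0xa2, sp=0x9f
epilogue: pop r2=0xac, sp=0xa0
r2 is callee-saved -> restored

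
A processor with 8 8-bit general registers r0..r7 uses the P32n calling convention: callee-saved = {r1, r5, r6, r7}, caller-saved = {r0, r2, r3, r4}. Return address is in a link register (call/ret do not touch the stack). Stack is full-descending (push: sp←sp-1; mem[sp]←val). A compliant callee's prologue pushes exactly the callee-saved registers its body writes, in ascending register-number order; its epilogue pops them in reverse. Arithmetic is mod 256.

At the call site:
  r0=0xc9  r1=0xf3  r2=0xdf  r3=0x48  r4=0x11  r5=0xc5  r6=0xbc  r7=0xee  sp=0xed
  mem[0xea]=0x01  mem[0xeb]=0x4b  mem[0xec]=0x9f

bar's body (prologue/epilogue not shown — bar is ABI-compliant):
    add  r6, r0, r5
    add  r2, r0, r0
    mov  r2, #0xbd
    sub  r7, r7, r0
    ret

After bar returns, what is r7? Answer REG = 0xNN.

REG = 0xee

prologue: push r6 -> mem[0xec]=0xbc, sp=0xec
prologue: push r7 -> mem[0xeb]=0xee, sp=0xeb
body[0] add  r6, r0, r5 -> r6=0x8e
body[1] add  r2, r0, r0 -> r2=0x92
body[2] mov  r2, #0xbd -> r2=0xbd
body[3] sub  r7, r7, r0 -> r7=0x25
epilogue: pop r7=0xee, sp=0xec
epilogue: pop r6=0xbc, sp=0xed
r7 is callee-saved -> restored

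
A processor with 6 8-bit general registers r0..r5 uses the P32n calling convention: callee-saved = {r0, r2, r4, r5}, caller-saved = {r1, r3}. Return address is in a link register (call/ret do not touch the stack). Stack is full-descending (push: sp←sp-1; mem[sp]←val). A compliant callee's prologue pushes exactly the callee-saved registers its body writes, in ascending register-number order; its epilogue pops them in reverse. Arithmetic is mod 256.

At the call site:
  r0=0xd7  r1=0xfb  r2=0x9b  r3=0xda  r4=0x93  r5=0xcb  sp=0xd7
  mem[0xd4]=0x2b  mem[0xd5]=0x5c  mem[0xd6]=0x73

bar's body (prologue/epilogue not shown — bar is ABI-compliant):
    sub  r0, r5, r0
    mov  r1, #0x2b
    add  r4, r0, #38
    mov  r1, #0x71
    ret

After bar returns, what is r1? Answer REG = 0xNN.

REG = 0x71

prologue: push r0 → mem[0xd6]=0xd7, sp=0xd6
prologue: push r4 → mem[0xd5]=0x93, sp=0xd5
body[0] sub  r0, r5, r0 → r0=0xf4
body[1] mov  r1, #0x2b → r1=0x2b
body[2] add  r4, r0, #38 → r4=0x1a
body[3] mov  r1, #0x71 → r1=0x71
epilogue: pop r4=0x93, sp=0xd6
epilogue: pop r0=0xd7, sp=0xd7
r1 is caller-saved → body value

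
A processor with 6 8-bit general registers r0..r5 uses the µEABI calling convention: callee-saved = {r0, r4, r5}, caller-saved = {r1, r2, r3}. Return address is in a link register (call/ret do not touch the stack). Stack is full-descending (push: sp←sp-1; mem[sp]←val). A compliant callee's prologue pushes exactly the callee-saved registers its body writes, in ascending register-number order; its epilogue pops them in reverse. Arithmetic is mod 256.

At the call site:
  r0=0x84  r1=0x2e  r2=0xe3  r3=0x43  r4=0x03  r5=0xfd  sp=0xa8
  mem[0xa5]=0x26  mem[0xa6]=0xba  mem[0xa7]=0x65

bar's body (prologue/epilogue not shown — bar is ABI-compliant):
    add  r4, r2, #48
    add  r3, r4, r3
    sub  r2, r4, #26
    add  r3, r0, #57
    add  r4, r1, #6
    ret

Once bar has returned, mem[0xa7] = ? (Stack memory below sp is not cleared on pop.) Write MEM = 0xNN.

MEM = 0x03

prologue: push r4 -> mem[0xa7]=0x03, sp=0xa7
body[0] add  r4, r2, #48 -> r4=0x13
body[1] add  r3, r4, r3 -> r3=0x56
body[2] sub  r2, r4, #26 -> r2=0xf9
body[3] add  r3, r0, #57 -> r3=0xbd
body[4] add  r4, r1, #6 -> r4=0x34
epilogue: pop r4=0x03, sp=0xa8
prologue pushed ['r4'] at ['0xa7']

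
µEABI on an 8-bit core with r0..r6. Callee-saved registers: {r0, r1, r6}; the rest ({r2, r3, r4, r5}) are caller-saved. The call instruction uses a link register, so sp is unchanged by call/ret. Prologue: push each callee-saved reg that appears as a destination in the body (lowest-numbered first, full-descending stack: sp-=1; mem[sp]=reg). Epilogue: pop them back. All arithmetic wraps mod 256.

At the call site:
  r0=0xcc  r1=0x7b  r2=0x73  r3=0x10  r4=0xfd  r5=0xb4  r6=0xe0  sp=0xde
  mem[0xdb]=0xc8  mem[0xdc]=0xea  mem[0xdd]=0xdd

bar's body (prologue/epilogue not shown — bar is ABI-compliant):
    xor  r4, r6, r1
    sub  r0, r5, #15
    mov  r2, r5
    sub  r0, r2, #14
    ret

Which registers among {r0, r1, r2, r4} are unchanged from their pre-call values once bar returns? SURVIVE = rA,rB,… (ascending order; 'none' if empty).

SURVIVE = r0,r1

prologue: push r0 → mem[0xdd]=0xcc, sp=0xdd
body[0] xor  r4, r6, r1 → r4=0x9b
body[1] sub  r0, r5, #15 → r0=0xa5
body[2] mov  r2, r5 → r2=0xb4
body[3] sub  r0, r2, #14 → r0=0xa6
epilogue: pop r0=0xcc, sp=0xde
r0: callee-saved, written=True
r1: callee-saved, written=False
r2: caller-saved, written=True
r4: caller-saved, written=True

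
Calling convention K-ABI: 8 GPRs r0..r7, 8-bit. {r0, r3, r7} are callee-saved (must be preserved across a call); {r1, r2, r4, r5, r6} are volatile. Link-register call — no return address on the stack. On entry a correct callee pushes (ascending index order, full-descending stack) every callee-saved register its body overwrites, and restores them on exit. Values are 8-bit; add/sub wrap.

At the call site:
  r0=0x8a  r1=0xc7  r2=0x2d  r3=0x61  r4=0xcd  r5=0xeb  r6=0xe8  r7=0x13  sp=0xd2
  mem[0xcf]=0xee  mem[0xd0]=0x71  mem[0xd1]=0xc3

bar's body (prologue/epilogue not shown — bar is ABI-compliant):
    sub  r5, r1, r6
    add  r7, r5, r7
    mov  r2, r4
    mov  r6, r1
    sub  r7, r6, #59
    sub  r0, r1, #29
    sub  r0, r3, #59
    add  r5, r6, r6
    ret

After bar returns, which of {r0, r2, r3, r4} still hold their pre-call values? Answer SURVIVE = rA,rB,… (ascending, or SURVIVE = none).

SURVIVE = r0,r3,r4

prologue: push r0 → mem[0xd1]=0x8a, sp=0xd1
prologue: push r7 → mem[0xd0]=0x13, sp=0xd0
body[0] sub  r5, r1, r6 → r5=0xdf
body[1] add  r7, r5, r7 → r7=0xf2
body[2] mov  r2, r4 → r2=0xcd
body[3] mov  r6, r1 → r6=0xc7
body[4] sub  r7, r6, #59 → r7=0x8c
body[5] sub  r0, r1, #29 → r0=0xaa
body[6] sub  r0, r3, #59 → r0=0x26
body[7] add  r5, r6, r6 → r5=0x8e
epilogue: pop r7=0x13, sp=0xd1
epilogue: pop r0=0x8a, sp=0xd2
r0: callee-saved, written=True
r2: caller-saved, written=True
r3: callee-saved, written=False
r4: caller-saved, written=False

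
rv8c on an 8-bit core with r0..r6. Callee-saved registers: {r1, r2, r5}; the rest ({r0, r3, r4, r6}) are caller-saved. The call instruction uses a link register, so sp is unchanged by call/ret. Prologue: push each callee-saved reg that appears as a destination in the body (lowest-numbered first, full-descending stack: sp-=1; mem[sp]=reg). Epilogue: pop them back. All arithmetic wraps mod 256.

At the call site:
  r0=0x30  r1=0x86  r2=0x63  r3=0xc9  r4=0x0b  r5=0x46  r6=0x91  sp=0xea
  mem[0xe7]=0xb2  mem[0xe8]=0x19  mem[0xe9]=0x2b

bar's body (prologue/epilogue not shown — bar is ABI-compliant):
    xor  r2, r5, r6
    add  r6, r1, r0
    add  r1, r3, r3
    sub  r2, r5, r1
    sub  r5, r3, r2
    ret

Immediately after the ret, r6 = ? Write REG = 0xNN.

REG = 0xb6

prologue: push r1 -> mem[0xe9]=0x86, sp=0xe9
prologue: push r2 -> mem[0xe8]=0x63, sp=0xe8
prologue: push r5 -> mem[0xe7]=0x46, sp=0xe7
body[0] xor  r2, r5, r6 -> r2=0xd7
body[1] add  r6, r1, r0 -> r6=0xb6
body[2] add  r1, r3, r3 -> r1=0x92
body[3] sub  r2, r5, r1 -> r2=0xb4
body[4] sub  r5, r3, r2 -> r5=0x15
epilogue: pop r5=0x46, sp=0xe8
epilogue: pop r2=0x63, sp=0xe9
epilogue: pop r1=0x86, sp=0xea
r6 is caller-saved -> body value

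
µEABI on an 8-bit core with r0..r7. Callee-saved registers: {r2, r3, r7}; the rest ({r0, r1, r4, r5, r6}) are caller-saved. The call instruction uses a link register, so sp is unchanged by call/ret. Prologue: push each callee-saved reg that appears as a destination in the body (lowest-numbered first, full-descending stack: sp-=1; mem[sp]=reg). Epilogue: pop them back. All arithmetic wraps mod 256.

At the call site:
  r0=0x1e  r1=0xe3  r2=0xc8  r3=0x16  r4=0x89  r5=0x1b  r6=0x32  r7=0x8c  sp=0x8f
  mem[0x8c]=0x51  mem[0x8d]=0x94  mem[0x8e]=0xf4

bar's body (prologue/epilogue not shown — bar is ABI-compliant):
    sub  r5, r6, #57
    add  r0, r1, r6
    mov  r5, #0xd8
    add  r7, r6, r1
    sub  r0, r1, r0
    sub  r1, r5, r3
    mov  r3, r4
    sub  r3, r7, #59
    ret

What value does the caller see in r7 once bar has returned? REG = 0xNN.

prologue: push r3 -> mem[0x8e]=0x16, sp=0x8e
prologue: push r7 -> mem[0x8d]=0x8c, sp=0x8d
body[0] sub  r5, r6, #57 -> r5=0xf9
body[1] add  r0, r1, r6 -> r0=0x15
body[2] mov  r5, #0xd8 -> r5=0xd8
body[3] add  r7, r6, r1 -> r7=0x15
body[4] sub  r0, r1, r0 -> r0=0xce
body[5] sub  r1, r5, r3 -> r1=0xc2
body[6] mov  r3, r4 -> r3=0x89
body[7] sub  r3, r7, #59 -> r3=0xda
epilogue: pop r7=0x8c, sp=0x8e
epilogue: pop r3=0x16, sp=0x8f
r7 is callee-saved -> restored

REG = 0x8c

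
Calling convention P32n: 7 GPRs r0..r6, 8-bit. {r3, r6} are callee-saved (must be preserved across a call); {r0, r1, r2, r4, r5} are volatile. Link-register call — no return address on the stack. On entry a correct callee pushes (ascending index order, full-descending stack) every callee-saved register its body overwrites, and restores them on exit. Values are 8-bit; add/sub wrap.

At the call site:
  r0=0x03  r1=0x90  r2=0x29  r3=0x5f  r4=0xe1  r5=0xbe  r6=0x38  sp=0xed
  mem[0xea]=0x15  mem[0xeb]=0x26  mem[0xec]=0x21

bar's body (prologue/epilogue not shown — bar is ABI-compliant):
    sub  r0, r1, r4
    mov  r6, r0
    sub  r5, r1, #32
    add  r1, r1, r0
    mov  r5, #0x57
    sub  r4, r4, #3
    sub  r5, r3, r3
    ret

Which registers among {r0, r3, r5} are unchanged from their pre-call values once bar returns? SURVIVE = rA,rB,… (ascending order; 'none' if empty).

SURVIVE = r3

prologue: push r6 -> mem[0xec]=0x38, sp=0xec
body[0] sub  r0, r1, r4 -> r0=0xaf
body[1] mov  r6, r0 -> r6=0xaf
body[2] sub  r5, r1, #32 -> r5=0x70
body[3] add  r1, r1, r0 -> r1=0x3f
body[4] mov  r5, #0x57 -> r5=0x57
body[5] sub  r4, r4, #3 -> r4=0xde
body[6] sub  r5, r3, r3 -> r5=0x00
epilogue: pop r6=0x38, sp=0xed
r0: caller-saved, written=True
r3: callee-saved, written=False
r5: caller-saved, written=True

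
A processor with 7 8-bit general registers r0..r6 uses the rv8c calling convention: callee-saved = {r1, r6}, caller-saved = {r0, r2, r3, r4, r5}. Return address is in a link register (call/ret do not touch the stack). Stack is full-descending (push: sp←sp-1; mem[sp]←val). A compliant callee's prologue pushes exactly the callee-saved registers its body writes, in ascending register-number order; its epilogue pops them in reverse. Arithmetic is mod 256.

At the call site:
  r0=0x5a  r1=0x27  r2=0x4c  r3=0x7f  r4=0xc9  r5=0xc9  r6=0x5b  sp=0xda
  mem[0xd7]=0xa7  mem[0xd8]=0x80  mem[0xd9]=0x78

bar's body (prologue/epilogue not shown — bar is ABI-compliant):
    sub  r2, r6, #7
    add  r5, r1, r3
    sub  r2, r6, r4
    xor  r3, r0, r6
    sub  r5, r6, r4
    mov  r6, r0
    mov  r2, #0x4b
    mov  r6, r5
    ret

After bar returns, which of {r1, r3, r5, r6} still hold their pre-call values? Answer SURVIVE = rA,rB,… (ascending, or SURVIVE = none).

prologue: push r6 -> mem[0xd9]=0x5b, sp=0xd9
body[0] sub  r2, r6, #7 -> r2=0x54
body[1] add  r5, r1, r3 -> r5=0xa6
body[2] sub  r2, r6, r4 -> r2=0x92
body[3] xor  r3, r0, r6 -> r3=0x01
body[4] sub  r5, r6, r4 -> r5=0x92
body[5] mov  r6, r0 -> r6=0x5a
body[6] mov  r2, #0x4b -> r2=0x4b
body[7] mov  r6, r5 -> r6=0x92
epilogue: pop r6=0x5b, sp=0xda
r1: callee-saved, written=False
r3: caller-saved, written=True
r5: caller-saved, written=True
r6: callee-saved, written=True

SURVIVE = r1,r6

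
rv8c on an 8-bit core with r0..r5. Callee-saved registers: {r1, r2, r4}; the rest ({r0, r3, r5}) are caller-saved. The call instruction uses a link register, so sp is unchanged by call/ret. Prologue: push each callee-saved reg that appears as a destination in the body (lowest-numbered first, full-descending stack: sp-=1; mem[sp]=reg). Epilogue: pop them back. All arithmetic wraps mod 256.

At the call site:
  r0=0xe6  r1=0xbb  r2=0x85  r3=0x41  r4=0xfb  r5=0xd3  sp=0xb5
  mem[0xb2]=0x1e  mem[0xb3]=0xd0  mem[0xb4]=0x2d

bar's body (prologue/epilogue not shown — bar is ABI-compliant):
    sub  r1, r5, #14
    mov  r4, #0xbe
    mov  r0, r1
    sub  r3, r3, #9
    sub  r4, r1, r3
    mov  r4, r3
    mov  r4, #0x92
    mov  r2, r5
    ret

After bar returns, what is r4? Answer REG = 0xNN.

prologue: push r1 → mem[0xb4]=0xbb, sp=0xb4
prologue: push r2 → mem[0xb3]=0x85, sp=0xb3
prologue: push r4 → mem[0xb2]=0xfb, sp=0xb2
body[0] sub  r1, r5, #14 → r1=0xc5
body[1] mov  r4, #0xbe → r4=0xbe
body[2] mov  r0, r1 → r0=0xc5
body[3] sub  r3, r3, #9 → r3=0x38
body[4] sub  r4, r1, r3 → r4=0x8d
body[5] mov  r4, r3 → r4=0x38
body[6] mov  r4, #0x92 → r4=0x92
body[7] mov  r2, r5 → r2=0xd3
epilogue: pop r4=0xfb, sp=0xb3
epilogue: pop r2=0x85, sp=0xb4
epilogue: pop r1=0xbb, sp=0xb5
r4 is callee-saved → restored

REG = 0xfb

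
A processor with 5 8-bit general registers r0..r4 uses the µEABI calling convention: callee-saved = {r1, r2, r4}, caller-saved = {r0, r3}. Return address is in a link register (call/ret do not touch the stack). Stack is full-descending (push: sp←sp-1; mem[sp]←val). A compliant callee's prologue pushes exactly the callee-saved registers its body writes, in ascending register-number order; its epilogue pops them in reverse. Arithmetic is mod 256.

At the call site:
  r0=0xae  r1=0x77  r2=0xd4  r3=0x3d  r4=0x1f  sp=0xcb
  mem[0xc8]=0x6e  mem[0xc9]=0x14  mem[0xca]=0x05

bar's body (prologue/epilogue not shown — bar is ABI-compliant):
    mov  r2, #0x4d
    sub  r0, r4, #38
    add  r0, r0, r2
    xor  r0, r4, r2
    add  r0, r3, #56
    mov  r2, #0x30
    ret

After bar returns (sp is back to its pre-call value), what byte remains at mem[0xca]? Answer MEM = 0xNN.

MEM = 0xd4

prologue: push r2 → mem[0xca]=0xd4, sp=0xca
body[0] mov  r2, #0x4d → r2=0x4d
body[1] sub  r0, r4, #38 → r0=0xf9
body[2] add  r0, r0, r2 → r0=0x46
body[3] xor  r0, r4, r2 → r0=0x52
body[4] add  r0, r3, #56 → r0=0x75
body[5] mov  r2, #0x30 → r2=0x30
epilogue: pop r2=0xd4, sp=0xcb
prologue pushed ['r2'] at ['0xca']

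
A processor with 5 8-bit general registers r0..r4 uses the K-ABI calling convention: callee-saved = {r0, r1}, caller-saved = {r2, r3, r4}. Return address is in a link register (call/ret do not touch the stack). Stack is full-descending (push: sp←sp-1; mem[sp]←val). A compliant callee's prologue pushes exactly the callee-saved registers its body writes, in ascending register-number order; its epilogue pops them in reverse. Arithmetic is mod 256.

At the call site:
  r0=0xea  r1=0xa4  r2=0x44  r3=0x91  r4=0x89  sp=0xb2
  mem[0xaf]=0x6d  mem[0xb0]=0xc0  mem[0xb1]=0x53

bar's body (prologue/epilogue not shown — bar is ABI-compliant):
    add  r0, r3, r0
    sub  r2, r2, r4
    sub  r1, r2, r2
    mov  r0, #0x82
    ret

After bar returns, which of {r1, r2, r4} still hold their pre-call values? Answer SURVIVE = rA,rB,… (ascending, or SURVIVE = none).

SURVIVE = r1,r4

prologue: push r0 → mem[0xb1]=0xea, sp=0xb1
prologue: push r1 → mem[0xb0]=0xa4, sp=0xb0
body[0] add  r0, r3, r0 → r0=0x7b
body[1] sub  r2, r2, r4 → r2=0xbb
body[2] sub  r1, r2, r2 → r1=0x00
body[3] mov  r0, #0x82 → r0=0x82
epilogue: pop r1=0xa4, sp=0xb1
epilogue: pop r0=0xea, sp=0xb2
r1: callee-saved, written=True
r2: caller-saved, written=True
r4: caller-saved, written=False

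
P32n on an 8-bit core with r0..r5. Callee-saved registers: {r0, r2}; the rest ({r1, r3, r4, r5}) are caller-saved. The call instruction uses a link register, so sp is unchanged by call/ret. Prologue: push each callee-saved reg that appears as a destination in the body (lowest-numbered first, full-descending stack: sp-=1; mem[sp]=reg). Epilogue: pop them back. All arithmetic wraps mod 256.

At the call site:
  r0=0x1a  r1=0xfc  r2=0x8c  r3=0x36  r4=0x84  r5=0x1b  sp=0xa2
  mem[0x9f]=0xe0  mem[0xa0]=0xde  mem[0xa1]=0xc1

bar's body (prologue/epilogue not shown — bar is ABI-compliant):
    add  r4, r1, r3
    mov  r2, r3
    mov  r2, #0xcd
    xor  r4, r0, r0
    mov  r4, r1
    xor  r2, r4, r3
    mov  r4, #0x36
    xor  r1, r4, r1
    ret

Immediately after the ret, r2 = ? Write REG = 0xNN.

REG = 0x8c

prologue: push r2 → mem[0xa1]=0x8c, sp=0xa1
body[0] add  r4, r1, r3 → r4=0x32
body[1] mov  r2, r3 → r2=0x36
body[2] mov  r2, #0xcd → r2=0xcd
body[3] xor  r4, r0, r0 → r4=0x00
body[4] mov  r4, r1 → r4=0xfc
body[5] xor  r2, r4, r3 → r2=0xca
body[6] mov  r4, #0x36 → r4=0x36
body[7] xor  r1, r4, r1 → r1=0xca
epilogue: pop r2=0x8c, sp=0xa2
r2 is callee-saved → restored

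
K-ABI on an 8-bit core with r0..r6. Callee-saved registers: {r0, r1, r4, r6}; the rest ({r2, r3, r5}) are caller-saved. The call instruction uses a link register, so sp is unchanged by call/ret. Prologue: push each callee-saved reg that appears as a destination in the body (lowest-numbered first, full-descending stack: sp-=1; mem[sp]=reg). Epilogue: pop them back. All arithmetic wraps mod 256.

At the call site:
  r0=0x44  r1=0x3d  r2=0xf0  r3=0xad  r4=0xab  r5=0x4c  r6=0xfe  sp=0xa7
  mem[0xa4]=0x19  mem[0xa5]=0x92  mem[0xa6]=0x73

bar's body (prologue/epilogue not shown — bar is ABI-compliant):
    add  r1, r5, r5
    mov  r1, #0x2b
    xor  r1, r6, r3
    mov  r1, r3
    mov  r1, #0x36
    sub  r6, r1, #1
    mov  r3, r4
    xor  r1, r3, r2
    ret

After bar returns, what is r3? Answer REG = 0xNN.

REG = 0xab

prologue: push r1 -> mem[0xa6]=0x3d, sp=0xa6
prologue: push r6 -> mem[0xa5]=0xfe, sp=0xa5
body[0] add  r1, r5, r5 -> r1=0x98
body[1] mov  r1, #0x2b -> r1=0x2b
body[2] xor  r1, r6, r3 -> r1=0x53
body[3] mov  r1, r3 -> r1=0xad
body[4] mov  r1, #0x36 -> r1=0x36
body[5] sub  r6, r1, #1 -> r6=0x35
body[6] mov  r3, r4 -> r3=0xab
body[7] xor  r1, r3, r2 -> r1=0x5b
epilogue: pop r6=0xfe, sp=0xa6
epilogue: pop r1=0x3d, sp=0xa7
r3 is caller-saved -> body value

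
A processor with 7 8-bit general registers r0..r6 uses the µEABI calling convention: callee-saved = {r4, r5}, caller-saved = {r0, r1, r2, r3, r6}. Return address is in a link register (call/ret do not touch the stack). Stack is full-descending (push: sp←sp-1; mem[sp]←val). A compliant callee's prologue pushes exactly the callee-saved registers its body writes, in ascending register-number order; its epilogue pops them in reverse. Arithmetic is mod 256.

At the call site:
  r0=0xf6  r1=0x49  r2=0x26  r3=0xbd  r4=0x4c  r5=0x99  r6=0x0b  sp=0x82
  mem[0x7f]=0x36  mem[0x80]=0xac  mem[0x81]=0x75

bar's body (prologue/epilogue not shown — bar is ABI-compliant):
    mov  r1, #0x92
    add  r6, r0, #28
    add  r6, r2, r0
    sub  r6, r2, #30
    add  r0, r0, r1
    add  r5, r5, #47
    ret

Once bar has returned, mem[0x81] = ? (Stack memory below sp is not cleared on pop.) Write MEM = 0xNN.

MEM = 0x99

prologue: push r5 → mem[0x81]=0x99, sp=0x81
body[0] mov  r1, #0x92 → r1=0x92
body[1] add  r6, r0, #28 → r6=0x12
body[2] add  r6, r2, r0 → r6=0x1c
body[3] sub  r6, r2, #30 → r6=0x08
body[4] add  r0, r0, r1 → r0=0x88
body[5] add  r5, r5, #47 → r5=0xc8
epilogue: pop r5=0x99, sp=0x82
prologue pushed ['r5'] at ['0x81']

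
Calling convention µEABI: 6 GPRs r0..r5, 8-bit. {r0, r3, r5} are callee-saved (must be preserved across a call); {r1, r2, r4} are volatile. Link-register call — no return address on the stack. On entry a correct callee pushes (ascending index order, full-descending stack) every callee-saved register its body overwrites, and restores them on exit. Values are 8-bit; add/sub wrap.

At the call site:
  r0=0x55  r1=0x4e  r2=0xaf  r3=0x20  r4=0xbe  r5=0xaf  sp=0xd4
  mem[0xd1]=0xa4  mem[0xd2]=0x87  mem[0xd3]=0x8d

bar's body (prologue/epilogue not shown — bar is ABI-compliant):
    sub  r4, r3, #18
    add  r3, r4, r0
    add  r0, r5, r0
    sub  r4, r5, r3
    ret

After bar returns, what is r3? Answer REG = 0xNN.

REG = 0x20

prologue: push r0 → mem[0xd3]=0x55, sp=0xd3
prologue: push r3 → mem[0xd2]=0x20, sp=0xd2
body[0] sub  r4, r3, #18 → r4=0x0e
body[1] add  r3, r4, r0 → r3=0x63
body[2] add  r0, r5, r0 → r0=0x04
body[3] sub  r4, r5, r3 → r4=0x4c
epilogue: pop r3=0x20, sp=0xd3
epilogue: pop r0=0x55, sp=0xd4
r3 is callee-saved → restored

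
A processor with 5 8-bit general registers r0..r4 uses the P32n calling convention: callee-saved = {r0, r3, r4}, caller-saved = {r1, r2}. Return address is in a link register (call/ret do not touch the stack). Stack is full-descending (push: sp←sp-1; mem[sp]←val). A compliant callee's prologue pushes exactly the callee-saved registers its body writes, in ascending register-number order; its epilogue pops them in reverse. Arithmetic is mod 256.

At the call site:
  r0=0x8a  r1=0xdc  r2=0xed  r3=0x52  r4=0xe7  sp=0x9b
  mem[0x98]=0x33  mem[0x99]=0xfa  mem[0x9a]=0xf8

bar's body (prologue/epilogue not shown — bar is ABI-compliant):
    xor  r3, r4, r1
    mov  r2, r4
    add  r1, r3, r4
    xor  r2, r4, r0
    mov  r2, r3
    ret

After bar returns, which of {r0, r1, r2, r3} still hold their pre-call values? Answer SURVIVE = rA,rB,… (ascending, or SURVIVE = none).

prologue: push r3 → mem[0x9a]=0x52, sp=0x9a
body[0] xor  r3, r4, r1 → r3=0x3b
body[1] mov  r2, r4 → r2=0xe7
body[2] add  r1, r3, r4 → r1=0x22
body[3] xor  r2, r4, r0 → r2=0x6d
body[4] mov  r2, r3 → r2=0x3b
epilogue: pop r3=0x52, sp=0x9b
r0: callee-saved, written=False
r1: caller-saved, written=True
r2: caller-saved, written=True
r3: callee-saved, written=True

SURVIVE = r0,r3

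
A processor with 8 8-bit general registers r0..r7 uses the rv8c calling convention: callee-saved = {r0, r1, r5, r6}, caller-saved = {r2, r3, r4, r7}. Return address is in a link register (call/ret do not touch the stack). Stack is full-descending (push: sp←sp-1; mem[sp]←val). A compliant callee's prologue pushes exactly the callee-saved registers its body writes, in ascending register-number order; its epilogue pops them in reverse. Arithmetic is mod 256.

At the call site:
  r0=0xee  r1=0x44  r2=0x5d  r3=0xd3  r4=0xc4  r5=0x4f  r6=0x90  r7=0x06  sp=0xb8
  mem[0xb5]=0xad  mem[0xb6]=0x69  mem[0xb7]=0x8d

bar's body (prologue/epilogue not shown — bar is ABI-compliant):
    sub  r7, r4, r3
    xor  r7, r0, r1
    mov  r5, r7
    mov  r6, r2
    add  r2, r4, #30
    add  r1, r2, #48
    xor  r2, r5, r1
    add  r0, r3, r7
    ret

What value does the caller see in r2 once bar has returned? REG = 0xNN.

prologue: push r0 -> mem[0xb7]=0xee, sp=0xb7
prologue: push r1 -> mem[0xb6]=0x44, sp=0xb6
prologue: push r5 -> mem[0xb5]=0x4f, sp=0xb5
prologue: push r6 -> mem[0xb4]=0x90, sp=0xb4
body[0] sub  r7, r4, r3 -> r7=0xf1
body[1] xor  r7, r0, r1 -> r7=0xaa
body[2] mov  r5, r7 -> r5=0xaa
body[3] mov  r6, r2 -> r6=0x5d
body[4] add  r2, r4, #30 -> r2=0xe2
body[5] add  r1, r2, #48 -> r1=0x12
body[6] xor  r2, r5, r1 -> r2=0xb8
body[7] add  r0, r3, r7 -> r0=0x7d
epilogue: pop r6=0x90, sp=0xb5
epilogue: pop r5=0x4f, sp=0xb6
epilogue: pop r1=0x44, sp=0xb7
epilogue: pop r0=0xee, sp=0xb8
r2 is caller-saved -> body value

REG = 0xb8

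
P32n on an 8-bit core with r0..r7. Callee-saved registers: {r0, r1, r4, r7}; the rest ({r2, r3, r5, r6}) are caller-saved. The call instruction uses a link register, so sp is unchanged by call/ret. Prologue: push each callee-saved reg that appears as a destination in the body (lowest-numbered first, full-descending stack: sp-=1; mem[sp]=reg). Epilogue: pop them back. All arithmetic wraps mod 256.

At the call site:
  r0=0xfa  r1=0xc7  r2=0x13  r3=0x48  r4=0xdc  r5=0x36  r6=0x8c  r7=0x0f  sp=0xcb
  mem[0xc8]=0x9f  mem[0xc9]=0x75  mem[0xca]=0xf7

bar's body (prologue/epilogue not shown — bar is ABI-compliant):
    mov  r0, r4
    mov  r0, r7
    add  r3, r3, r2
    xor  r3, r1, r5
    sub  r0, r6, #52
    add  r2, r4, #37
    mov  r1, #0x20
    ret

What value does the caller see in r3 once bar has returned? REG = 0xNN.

prologue: push r0 → mem[0xca]=0xfa, sp=0xca
prologue: push r1 → mem[0xc9]=0xc7, sp=0xc9
body[0] mov  r0, r4 → r0=0xdc
body[1] mov  r0, r7 → r0=0x0f
body[2] add  r3, r3, r2 → r3=0x5b
body[3] xor  r3, r1, r5 → r3=0xf1
body[4] sub  r0, r6, #52 → r0=0x58
body[5] add  r2, r4, #37 → r2=0x01
body[6] mov  r1, #0x20 → r1=0x20
epilogue: pop r1=0xc7, sp=0xca
epilogue: pop r0=0xfa, sp=0xcb
r3 is caller-saved → body value

REG = 0xf1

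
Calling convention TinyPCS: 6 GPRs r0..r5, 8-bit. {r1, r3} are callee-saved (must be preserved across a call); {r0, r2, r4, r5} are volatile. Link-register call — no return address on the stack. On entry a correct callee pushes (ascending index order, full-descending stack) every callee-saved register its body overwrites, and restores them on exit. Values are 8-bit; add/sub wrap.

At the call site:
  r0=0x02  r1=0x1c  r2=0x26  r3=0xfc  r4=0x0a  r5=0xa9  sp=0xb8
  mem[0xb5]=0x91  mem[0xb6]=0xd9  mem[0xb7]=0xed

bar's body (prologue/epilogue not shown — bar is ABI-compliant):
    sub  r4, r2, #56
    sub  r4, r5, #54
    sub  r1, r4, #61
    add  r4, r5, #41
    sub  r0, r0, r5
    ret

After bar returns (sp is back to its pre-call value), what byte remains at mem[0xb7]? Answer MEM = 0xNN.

prologue: push r1 → mem[0xb7]=0x1c, sp=0xb7
body[0] sub  r4, r2, #56 → r4=0xee
body[1] sub  r4, r5, #54 → r4=0x73
body[2] sub  r1, r4, #61 → r1=0x36
body[3] add  r4, r5, #41 → r4=0xd2
body[4] sub  r0, r0, r5 → r0=0x59
epilogue: pop r1=0x1c, sp=0xb8
prologue pushed ['r1'] at ['0xb7']

MEM = 0x1c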